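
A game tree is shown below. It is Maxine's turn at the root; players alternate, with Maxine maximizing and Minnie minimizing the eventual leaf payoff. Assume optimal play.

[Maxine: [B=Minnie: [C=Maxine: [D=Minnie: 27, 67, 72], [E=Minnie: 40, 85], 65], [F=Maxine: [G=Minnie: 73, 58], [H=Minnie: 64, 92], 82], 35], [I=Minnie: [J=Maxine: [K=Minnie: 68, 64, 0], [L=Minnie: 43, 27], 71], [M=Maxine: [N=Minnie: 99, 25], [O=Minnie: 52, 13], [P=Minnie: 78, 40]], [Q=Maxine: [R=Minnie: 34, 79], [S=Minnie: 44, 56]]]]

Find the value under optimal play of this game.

D (Minnie): min(27, 67, 72) = 27
E (Minnie): min(40, 85) = 40
C (Maxine): max(27, 40, 65) = 65
G (Minnie): min(73, 58) = 58
H (Minnie): min(64, 92) = 64
F (Maxine): max(58, 64, 82) = 82
B (Minnie): min(65, 82, 35) = 35
K (Minnie): min(68, 64, 0) = 0
L (Minnie): min(43, 27) = 27
J (Maxine): max(0, 27, 71) = 71
N (Minnie): min(99, 25) = 25
O (Minnie): min(52, 13) = 13
P (Minnie): min(78, 40) = 40
M (Maxine): max(25, 13, 40) = 40
R (Minnie): min(34, 79) = 34
S (Minnie): min(44, 56) = 44
Q (Maxine): max(34, 44) = 44
I (Minnie): min(71, 40, 44) = 40
Root (Maxine): max(35, 40) = 40

40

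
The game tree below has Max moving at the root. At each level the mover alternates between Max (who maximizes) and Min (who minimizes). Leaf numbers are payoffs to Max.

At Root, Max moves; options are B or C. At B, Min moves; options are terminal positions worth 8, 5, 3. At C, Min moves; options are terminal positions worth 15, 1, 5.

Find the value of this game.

3

B (Min): min(8, 5, 3) = 3
C (Min): min(15, 1, 5) = 1
Root (Max): max(3, 1) = 3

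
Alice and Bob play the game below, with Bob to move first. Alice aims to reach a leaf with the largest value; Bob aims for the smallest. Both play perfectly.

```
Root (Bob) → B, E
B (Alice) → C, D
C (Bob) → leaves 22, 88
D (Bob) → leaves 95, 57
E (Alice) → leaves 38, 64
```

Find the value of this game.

C (Bob): min(22, 88) = 22
D (Bob): min(95, 57) = 57
B (Alice): max(22, 57) = 57
E (Alice): max(38, 64) = 64
Root (Bob): min(57, 64) = 57

57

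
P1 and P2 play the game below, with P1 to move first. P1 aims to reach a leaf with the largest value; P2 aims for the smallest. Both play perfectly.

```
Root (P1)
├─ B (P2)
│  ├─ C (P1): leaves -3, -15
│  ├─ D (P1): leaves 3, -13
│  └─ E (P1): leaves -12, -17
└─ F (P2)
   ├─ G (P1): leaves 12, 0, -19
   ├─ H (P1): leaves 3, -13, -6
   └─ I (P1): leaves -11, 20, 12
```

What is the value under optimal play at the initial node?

3

C (P1): max(-3, -15) = -3
D (P1): max(3, -13) = 3
E (P1): max(-12, -17) = -12
B (P2): min(-3, 3, -12) = -12
G (P1): max(12, 0, -19) = 12
H (P1): max(3, -13, -6) = 3
I (P1): max(-11, 20, 12) = 20
F (P2): min(12, 3, 20) = 3
Root (P1): max(-12, 3) = 3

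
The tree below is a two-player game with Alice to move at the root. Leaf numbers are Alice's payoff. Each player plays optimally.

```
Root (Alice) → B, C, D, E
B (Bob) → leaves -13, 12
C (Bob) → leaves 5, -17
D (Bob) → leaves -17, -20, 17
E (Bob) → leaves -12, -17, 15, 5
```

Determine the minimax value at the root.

-13

B (Bob): min(-13, 12) = -13
C (Bob): min(5, -17) = -17
D (Bob): min(-17, -20, 17) = -20
E (Bob): min(-12, -17, 15, 5) = -17
Root (Alice): max(-13, -17, -20, -17) = -13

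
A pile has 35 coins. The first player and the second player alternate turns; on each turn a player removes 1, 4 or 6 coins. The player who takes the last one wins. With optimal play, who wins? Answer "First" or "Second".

Second

Mark each pile size as W (mover wins) or L (mover loses):
i:   0  1  2  3  4  5  6  7  8  9 10 11 12 13 14 15 16 17 18 19 20 21 22 23 24 25 26 27 28 29 30 31 32 33 34 35
     L  W  L  W  W  L  W  L  W  W  L  W  L  W  W  L  W  L  W  W  L  W  L  W  W  L  W  L  W  W  L  W  L  W  W  L
Position 35 is L, so the second player wins.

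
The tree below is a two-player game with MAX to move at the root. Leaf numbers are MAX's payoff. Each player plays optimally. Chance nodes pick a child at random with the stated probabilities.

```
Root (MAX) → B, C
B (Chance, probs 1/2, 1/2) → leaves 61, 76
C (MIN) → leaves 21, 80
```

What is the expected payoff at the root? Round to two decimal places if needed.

B (Chance): 1/2·61 + 1/2·76 = 68.5
C (MIN): min(21, 80) = 21
Root (MAX): max(68.5, 21) = 68.5

68.5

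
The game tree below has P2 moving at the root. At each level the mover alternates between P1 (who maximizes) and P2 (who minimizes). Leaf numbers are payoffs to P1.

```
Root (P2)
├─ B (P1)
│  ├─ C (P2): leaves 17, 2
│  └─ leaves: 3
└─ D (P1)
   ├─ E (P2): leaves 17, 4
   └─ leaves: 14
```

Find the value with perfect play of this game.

C (P2): min(17, 2) = 2
B (P1): max(2, 3) = 3
E (P2): min(17, 4) = 4
D (P1): max(4, 14) = 14
Root (P2): min(3, 14) = 3

3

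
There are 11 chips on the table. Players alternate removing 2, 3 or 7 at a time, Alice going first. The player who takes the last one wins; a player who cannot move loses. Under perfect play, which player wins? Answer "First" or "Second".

Second

Mark each pile size as W (mover wins) or L (mover loses):
i:   0  1  2  3  4  5  6  7  8  9 10 11
     L  L  W  W  W  L  L  W  W  W  L  L
Position 11 is L, so the second player wins.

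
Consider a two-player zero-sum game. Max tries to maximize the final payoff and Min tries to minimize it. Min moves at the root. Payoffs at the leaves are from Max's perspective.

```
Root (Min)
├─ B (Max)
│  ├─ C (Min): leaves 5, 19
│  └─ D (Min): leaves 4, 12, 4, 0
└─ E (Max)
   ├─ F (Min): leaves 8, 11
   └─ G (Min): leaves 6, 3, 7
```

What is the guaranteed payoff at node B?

C: min(5, 19) = 5
D: min(4, 12, 4, 0) = 0
B: max(5, 0) = 5

5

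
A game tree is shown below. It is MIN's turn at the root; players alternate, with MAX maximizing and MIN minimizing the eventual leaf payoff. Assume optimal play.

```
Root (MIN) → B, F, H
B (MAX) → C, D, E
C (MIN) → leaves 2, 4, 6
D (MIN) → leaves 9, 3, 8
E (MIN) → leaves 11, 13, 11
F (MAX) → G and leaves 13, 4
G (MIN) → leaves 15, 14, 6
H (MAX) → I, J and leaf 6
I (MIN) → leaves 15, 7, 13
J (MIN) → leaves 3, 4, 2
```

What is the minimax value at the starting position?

C (MIN): min(2, 4, 6) = 2
D (MIN): min(9, 3, 8) = 3
E (MIN): min(11, 13, 11) = 11
B (MAX): max(2, 3, 11) = 11
G (MIN): min(15, 14, 6) = 6
F (MAX): max(6, 13, 4) = 13
I (MIN): min(15, 7, 13) = 7
J (MIN): min(3, 4, 2) = 2
H (MAX): max(7, 2, 6) = 7
Root (MIN): min(11, 13, 7) = 7

7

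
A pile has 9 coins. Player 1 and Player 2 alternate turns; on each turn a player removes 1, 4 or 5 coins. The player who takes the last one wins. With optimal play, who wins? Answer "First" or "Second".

First

i:   0  1  2  3  4  5  6  7  8  9
     L  W  L  W  W  W  W  W  L  W
Position 9 is W, so the first player wins.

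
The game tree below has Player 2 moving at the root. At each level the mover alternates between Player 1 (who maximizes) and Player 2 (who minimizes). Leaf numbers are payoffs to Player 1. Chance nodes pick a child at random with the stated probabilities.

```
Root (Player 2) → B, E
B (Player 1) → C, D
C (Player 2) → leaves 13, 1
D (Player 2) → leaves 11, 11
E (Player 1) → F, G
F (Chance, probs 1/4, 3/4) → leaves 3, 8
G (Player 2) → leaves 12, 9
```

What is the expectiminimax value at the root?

C (Player 2): min(13, 1) = 1
D (Player 2): min(11, 11) = 11
B (Player 1): max(1, 11) = 11
F (Chance): 1/4·3 + 3/4·8 = 6.75
G (Player 2): min(12, 9) = 9
E (Player 1): max(6.75, 9) = 9
Root (Player 2): min(11, 9) = 9

9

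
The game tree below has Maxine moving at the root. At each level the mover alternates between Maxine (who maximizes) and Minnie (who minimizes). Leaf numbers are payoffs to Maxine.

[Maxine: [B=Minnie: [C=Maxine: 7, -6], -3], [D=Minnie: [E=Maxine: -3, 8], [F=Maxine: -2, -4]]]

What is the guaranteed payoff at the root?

C (Maxine): max(7, -6) = 7
B (Minnie): min(7, -3) = -3
E (Maxine): max(-3, 8) = 8
F (Maxine): max(-2, -4) = -2
D (Minnie): min(8, -2) = -2
Root (Maxine): max(-3, -2) = -2

-2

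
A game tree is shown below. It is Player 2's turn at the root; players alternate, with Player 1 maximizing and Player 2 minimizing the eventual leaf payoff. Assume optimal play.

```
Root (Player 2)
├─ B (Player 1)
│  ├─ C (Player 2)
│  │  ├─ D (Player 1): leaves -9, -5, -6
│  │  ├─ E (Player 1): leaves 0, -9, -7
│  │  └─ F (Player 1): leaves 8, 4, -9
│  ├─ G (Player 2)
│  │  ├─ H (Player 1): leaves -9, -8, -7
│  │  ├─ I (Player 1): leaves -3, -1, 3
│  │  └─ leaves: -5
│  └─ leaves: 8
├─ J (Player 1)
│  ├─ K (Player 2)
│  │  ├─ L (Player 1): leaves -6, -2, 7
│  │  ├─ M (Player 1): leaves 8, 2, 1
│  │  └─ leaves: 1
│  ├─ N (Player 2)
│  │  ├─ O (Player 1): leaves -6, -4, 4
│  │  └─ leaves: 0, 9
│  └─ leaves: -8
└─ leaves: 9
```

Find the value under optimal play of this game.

1

D (Player 1): max(-9, -5, -6) = -5
E (Player 1): max(0, -9, -7) = 0
F (Player 1): max(8, 4, -9) = 8
C (Player 2): min(-5, 0, 8) = -5
H (Player 1): max(-9, -8, -7) = -7
I (Player 1): max(-3, -1, 3) = 3
G (Player 2): min(-7, 3, -5) = -7
B (Player 1): max(-5, -7, 8) = 8
L (Player 1): max(-6, -2, 7) = 7
M (Player 1): max(8, 2, 1) = 8
K (Player 2): min(7, 8, 1) = 1
O (Player 1): max(-6, -4, 4) = 4
N (Player 2): min(4, 0, 9) = 0
J (Player 1): max(1, 0, -8) = 1
Root (Player 2): min(8, 1, 9) = 1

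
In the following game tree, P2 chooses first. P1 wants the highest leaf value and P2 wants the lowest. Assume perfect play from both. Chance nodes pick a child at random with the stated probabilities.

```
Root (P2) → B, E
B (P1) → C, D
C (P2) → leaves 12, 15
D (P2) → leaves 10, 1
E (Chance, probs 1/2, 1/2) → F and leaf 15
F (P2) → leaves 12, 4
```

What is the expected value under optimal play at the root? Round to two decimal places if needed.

9.5

C (P2): min(12, 15) = 12
D (P2): min(10, 1) = 1
B (P1): max(12, 1) = 12
F (P2): min(12, 4) = 4
E (Chance): 1/2·4 + 1/2·15 = 9.5
Root (P2): min(12, 9.5) = 9.5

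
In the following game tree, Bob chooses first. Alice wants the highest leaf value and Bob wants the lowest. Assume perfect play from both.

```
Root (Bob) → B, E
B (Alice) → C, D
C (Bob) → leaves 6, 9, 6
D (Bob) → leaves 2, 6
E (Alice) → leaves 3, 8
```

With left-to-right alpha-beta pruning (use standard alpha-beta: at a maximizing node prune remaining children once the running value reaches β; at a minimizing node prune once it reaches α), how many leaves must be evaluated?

6

C [α=-∞,β=+∞]: v=6
D [α=6,β=+∞]: v=2 after child 1 ≤ α → α-cutoff, skip 1
B [α=-∞,β=+∞]: v=6
E [α=-∞,β=6]: v=8
Root [α=-∞,β=+∞]: v=6
Leaves evaluated: 6 of 7.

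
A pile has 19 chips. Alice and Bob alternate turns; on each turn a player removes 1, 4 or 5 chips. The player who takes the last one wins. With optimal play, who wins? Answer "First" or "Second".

First

Mark each pile size as W (mover wins) or L (mover loses):
i:   0  1  2  3  4  5  6  7  8  9 10 11 12 13 14 15 16 17 18 19
     L  W  L  W  W  W  W  W  L  W  L  W  W  W  W  W  L  W  L  W
Position 19 is W, so the first player wins.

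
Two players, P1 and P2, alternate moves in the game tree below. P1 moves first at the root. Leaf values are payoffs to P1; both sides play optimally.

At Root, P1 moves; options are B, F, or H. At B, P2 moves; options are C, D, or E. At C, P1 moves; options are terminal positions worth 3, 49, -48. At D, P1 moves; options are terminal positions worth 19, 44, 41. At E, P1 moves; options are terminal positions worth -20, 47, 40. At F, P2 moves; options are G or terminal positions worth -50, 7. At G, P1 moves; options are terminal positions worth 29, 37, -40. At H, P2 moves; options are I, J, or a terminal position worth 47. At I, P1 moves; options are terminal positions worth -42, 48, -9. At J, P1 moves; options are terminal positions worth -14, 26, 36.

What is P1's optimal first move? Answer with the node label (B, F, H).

B

C (P1): max(3, 49, -48) = 49
D (P1): max(19, 44, 41) = 44
E (P1): max(-20, 47, 40) = 47
B (P2): min(49, 44, 47) = 44
G (P1): max(29, 37, -40) = 37
F (P2): min(37, -50, 7) = -50
I (P1): max(-42, 48, -9) = 48
J (P1): max(-14, 26, 36) = 36
H (P2): min(48, 36, 47) = 36
Root (P1): max(44, -50, 36) = 44
P1 picks the child with the highest value: B (value 44).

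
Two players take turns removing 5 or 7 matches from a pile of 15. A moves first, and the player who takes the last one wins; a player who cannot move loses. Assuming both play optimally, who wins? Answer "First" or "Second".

Positions where the player to move wins (W) vs loses (L):
i:   0  1  2  3  4  5  6  7  8  9 10 11 12 13 14 15
     L  L  L  L  L  W  W  W  W  W  W  W  L  L  L  L
Position 15 is L, so the second player wins.

Second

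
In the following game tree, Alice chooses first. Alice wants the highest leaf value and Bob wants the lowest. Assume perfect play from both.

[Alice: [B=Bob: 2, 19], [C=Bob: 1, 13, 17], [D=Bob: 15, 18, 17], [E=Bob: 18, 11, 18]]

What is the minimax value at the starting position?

15

B (Bob): min(2, 19) = 2
C (Bob): min(1, 13, 17) = 1
D (Bob): min(15, 18, 17) = 15
E (Bob): min(18, 11, 18) = 11
Root (Alice): max(2, 1, 15, 11) = 15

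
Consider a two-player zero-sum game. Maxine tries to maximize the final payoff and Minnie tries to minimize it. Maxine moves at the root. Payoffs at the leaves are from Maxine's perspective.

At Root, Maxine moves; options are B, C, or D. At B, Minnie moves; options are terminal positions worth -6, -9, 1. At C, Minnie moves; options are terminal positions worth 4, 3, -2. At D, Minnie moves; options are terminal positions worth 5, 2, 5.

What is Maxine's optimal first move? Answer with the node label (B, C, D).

B (Minnie): min(-6, -9, 1) = -9
C (Minnie): min(4, 3, -2) = -2
D (Minnie): min(5, 2, 5) = 2
Root (Maxine): max(-9, -2, 2) = 2
Maxine picks the child with the highest value: D (value 2).

D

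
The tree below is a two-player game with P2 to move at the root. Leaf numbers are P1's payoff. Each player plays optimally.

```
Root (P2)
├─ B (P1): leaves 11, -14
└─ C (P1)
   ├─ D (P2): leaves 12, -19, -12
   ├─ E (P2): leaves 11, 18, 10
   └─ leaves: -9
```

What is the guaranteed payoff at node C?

10

D: min(12, -19, -12) = -19
E: min(11, 18, 10) = 10
C: max(-19, 10, -9) = 10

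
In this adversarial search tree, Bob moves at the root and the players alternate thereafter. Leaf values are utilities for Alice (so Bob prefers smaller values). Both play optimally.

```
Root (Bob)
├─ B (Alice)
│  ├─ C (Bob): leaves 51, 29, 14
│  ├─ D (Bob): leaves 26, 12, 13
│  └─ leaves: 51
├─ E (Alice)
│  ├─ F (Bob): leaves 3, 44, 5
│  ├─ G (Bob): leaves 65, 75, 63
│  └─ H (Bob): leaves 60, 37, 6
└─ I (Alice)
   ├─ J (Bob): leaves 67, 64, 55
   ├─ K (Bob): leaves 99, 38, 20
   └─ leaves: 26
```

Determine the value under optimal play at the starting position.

51

C (Bob): min(51, 29, 14) = 14
D (Bob): min(26, 12, 13) = 12
B (Alice): max(14, 12, 51) = 51
F (Bob): min(3, 44, 5) = 3
G (Bob): min(65, 75, 63) = 63
H (Bob): min(60, 37, 6) = 6
E (Alice): max(3, 63, 6) = 63
J (Bob): min(67, 64, 55) = 55
K (Bob): min(99, 38, 20) = 20
I (Alice): max(55, 20, 26) = 55
Root (Bob): min(51, 63, 55) = 51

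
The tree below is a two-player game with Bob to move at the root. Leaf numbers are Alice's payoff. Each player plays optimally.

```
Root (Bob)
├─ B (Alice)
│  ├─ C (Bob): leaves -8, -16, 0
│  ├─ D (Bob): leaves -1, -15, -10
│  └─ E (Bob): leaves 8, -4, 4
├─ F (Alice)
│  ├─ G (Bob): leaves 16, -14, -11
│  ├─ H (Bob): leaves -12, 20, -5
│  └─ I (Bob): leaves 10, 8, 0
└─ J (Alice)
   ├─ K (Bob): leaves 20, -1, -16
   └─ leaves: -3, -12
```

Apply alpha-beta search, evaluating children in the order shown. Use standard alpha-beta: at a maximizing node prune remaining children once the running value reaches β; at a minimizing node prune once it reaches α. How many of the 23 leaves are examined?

22

C [α=-∞,β=+∞]: v=-16
D [α=-16,β=+∞]: v=-15
E [α=-15,β=+∞]: v=-4
B [α=-∞,β=+∞]: v=-4
G [α=-∞,β=-4]: v=-14
H [α=-14,β=-4]: v=-12
I [α=-12,β=-4]: v=0
F [α=-∞,β=-4]: v=0
K [α=-∞,β=-4]: v=-16
J [α=-∞,β=-4]: v=-3 after child 2 ≥ β → β-cutoff, skip 1
Root [α=-∞,β=+∞]: v=-4
Leaves evaluated: 22 of 23.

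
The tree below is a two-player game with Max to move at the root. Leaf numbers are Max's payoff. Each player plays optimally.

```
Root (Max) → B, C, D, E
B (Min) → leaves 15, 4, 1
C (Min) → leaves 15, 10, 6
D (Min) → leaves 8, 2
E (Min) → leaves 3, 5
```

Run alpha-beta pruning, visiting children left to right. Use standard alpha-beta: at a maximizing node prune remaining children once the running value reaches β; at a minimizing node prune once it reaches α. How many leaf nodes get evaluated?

9

B [α=-∞,β=+∞]: v=1
C [α=1,β=+∞]: v=6
D [α=6,β=+∞]: v=2
E [α=6,β=+∞]: v=3 after child 1 ≤ α → α-cutoff, skip 1
Root [α=-∞,β=+∞]: v=6
Leaves evaluated: 9 of 10.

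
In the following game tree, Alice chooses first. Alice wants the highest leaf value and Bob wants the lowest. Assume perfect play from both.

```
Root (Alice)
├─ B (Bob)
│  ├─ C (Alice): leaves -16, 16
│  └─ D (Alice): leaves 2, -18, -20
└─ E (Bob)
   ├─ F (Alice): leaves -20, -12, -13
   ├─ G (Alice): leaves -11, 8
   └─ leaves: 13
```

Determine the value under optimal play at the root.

C (Alice): max(-16, 16) = 16
D (Alice): max(2, -18, -20) = 2
B (Bob): min(16, 2) = 2
F (Alice): max(-20, -12, -13) = -12
G (Alice): max(-11, 8) = 8
E (Bob): min(-12, 8, 13) = -12
Root (Alice): max(2, -12) = 2

2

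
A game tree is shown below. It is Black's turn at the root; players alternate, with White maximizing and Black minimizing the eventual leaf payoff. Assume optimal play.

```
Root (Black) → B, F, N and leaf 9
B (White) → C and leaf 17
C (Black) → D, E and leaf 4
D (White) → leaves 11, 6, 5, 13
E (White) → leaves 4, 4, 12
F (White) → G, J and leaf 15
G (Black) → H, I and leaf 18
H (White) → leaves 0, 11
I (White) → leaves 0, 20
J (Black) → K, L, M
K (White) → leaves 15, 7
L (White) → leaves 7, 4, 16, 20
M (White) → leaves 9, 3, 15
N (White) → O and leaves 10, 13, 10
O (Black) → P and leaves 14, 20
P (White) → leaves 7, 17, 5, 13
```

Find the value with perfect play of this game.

D (White): max(11, 6, 5, 13) = 13
E (White): max(4, 4, 12) = 12
C (Black): min(13, 12, 4) = 4
B (White): max(4, 17) = 17
H (White): max(0, 11) = 11
I (White): max(0, 20) = 20
G (Black): min(11, 20, 18) = 11
K (White): max(15, 7) = 15
L (White): max(7, 4, 16, 20) = 20
M (White): max(9, 3, 15) = 15
J (Black): min(15, 20, 15) = 15
F (White): max(11, 15, 15) = 15
P (White): max(7, 17, 5, 13) = 17
O (Black): min(17, 14, 20) = 14
N (White): max(14, 10, 13, 10) = 14
Root (Black): min(17, 15, 14, 9) = 9

9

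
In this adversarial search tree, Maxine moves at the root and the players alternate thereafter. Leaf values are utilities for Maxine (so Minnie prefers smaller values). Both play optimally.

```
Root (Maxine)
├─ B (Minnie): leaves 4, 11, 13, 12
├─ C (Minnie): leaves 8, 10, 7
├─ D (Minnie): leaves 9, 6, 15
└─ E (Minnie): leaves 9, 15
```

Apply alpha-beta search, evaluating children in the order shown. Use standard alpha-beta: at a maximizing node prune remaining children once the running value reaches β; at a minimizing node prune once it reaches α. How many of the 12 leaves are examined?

11

B [α=-∞,β=+∞]: v=4
C [α=4,β=+∞]: v=7
D [α=7,β=+∞]: v=6 after child 2 ≤ α → α-cutoff, skip 1
E [α=7,β=+∞]: v=9
Root [α=-∞,β=+∞]: v=9
Leaves evaluated: 11 of 12.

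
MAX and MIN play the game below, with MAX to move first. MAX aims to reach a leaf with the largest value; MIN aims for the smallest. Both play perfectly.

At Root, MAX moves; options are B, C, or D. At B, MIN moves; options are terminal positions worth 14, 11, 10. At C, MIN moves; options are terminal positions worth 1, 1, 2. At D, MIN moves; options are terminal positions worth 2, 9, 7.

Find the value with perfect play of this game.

B (MIN): min(14, 11, 10) = 10
C (MIN): min(1, 1, 2) = 1
D (MIN): min(2, 9, 7) = 2
Root (MAX): max(10, 1, 2) = 10

10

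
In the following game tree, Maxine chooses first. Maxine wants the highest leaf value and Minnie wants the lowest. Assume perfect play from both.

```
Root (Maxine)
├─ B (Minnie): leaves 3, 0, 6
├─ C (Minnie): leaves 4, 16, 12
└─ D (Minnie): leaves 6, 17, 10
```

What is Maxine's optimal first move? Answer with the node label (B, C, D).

D

B (Minnie): min(3, 0, 6) = 0
C (Minnie): min(4, 16, 12) = 4
D (Minnie): min(6, 17, 10) = 6
Root (Maxine): max(0, 4, 6) = 6
Maxine picks the child with the highest value: D (value 6).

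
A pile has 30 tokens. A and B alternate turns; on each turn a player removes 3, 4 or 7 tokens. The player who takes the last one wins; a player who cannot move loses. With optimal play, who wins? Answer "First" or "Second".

Compute winning (W) and losing (L) positions by backward induction:
i:   0  1  2  3  4  5  6  7  8  9 10 11 12 13 14 15 16 17 18 19 20 21 22 23 24 25 26 27 28 29 30
     L  L  L  W  W  W  W  W  W  W  L  L  L  W  W  W  W  W  W  W  L  L  L  W  W  W  W  W  W  W  L
Position 30 is L, so the second player wins.

Second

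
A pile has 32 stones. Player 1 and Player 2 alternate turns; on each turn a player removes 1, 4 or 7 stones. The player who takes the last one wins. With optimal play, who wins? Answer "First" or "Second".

Mark each pile size as W (mover wins) or L (mover loses):
i:   0  1  2  3  4  5  6  7  8  9 10 11 12 13 14 15 16 17 18 19 20 21 22 23 24 25 26 27 28 29 30 31 32
     L  W  L  W  W  L  W  W  L  W  L  W  W  L  W  W  L  W  L  W  W  L  W  W  L  W  L  W  W  L  W  W  L
Position 32 is L, so the second player wins.

Second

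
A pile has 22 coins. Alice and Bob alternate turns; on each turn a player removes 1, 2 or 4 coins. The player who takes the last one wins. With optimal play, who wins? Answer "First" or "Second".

Positions where the player to move wins (W) vs loses (L):
i:   0  1  2  3  4  5  6  7  8  9 10 11 12 13 14 15 16 17 18 19 20 21 22
     L  W  W  L  W  W  L  W  W  L  W  W  L  W  W  L  W  W  L  W  W  L  W
Position 22 is W, so the first player wins.

First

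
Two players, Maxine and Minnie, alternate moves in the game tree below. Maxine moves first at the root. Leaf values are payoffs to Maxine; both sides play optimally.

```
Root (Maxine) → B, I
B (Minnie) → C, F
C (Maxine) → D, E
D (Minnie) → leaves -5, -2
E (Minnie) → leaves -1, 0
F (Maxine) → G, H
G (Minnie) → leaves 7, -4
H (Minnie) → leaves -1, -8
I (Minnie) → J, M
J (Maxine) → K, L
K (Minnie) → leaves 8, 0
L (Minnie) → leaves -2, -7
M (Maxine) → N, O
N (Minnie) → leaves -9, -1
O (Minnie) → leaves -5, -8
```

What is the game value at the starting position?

-4

D (Minnie): min(-5, -2) = -5
E (Minnie): min(-1, 0) = -1
C (Maxine): max(-5, -1) = -1
G (Minnie): min(7, -4) = -4
H (Minnie): min(-1, -8) = -8
F (Maxine): max(-4, -8) = -4
B (Minnie): min(-1, -4) = -4
K (Minnie): min(8, 0) = 0
L (Minnie): min(-2, -7) = -7
J (Maxine): max(0, -7) = 0
N (Minnie): min(-9, -1) = -9
O (Minnie): min(-5, -8) = -8
M (Maxine): max(-9, -8) = -8
I (Minnie): min(0, -8) = -8
Root (Maxine): max(-4, -8) = -4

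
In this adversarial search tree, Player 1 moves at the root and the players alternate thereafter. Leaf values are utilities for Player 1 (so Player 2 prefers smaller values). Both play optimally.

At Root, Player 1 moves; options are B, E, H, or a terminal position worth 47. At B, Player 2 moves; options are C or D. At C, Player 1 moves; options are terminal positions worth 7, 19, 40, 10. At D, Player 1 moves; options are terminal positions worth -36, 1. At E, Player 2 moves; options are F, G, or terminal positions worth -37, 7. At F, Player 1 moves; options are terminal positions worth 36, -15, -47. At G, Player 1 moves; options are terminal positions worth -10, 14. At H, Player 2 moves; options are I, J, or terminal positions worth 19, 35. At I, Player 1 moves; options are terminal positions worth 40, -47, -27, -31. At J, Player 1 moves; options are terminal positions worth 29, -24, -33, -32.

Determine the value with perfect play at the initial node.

47

C (Player 1): max(7, 19, 40, 10) = 40
D (Player 1): max(-36, 1) = 1
B (Player 2): min(40, 1) = 1
F (Player 1): max(36, -15, -47) = 36
G (Player 1): max(-10, 14) = 14
E (Player 2): min(36, 14, -37, 7) = -37
I (Player 1): max(40, -47, -27, -31) = 40
J (Player 1): max(29, -24, -33, -32) = 29
H (Player 2): min(40, 29, 19, 35) = 19
Root (Player 1): max(1, -37, 19, 47) = 47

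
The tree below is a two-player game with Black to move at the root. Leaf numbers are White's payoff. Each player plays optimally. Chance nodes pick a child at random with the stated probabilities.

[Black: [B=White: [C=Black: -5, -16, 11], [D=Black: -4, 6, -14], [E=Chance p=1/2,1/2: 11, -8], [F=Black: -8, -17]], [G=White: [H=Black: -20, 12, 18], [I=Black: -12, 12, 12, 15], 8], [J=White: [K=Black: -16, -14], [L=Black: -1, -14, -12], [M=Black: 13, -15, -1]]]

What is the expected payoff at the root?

C (Black): min(-5, -16, 11) = -16
D (Black): min(-4, 6, -14) = -14
E (Chance): 1/2·11 + 1/2·-8 = 1.5
F (Black): min(-8, -17) = -17
B (White): max(-16, -14, 1.5, -17) = 1.5
H (Black): min(-20, 12, 18) = -20
I (Black): min(-12, 12, 12, 15) = -12
G (White): max(-20, -12, 8) = 8
K (Black): min(-16, -14) = -16
L (Black): min(-1, -14, -12) = -14
M (Black): min(13, -15, -1) = -15
J (White): max(-16, -14, -15) = -14
Root (Black): min(1.5, 8, -14) = -14

-14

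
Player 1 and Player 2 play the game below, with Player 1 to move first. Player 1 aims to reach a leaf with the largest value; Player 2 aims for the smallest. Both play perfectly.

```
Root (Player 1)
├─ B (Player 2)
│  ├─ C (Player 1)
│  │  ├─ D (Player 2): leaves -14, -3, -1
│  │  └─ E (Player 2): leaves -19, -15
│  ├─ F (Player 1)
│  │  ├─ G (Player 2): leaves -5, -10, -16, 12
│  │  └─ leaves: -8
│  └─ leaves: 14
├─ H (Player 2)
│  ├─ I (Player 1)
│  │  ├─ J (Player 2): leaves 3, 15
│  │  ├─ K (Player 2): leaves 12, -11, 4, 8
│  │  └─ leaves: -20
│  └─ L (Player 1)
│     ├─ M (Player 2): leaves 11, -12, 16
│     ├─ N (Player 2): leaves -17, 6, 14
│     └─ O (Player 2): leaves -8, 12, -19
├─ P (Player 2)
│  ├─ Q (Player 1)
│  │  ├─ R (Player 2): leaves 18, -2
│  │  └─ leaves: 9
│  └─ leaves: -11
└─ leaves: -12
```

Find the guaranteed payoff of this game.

D (Player 2): min(-14, -3, -1) = -14
E (Player 2): min(-19, -15) = -19
C (Player 1): max(-14, -19) = -14
G (Player 2): min(-5, -10, -16, 12) = -16
F (Player 1): max(-16, -8) = -8
B (Player 2): min(-14, -8, 14) = -14
J (Player 2): min(3, 15) = 3
K (Player 2): min(12, -11, 4, 8) = -11
I (Player 1): max(3, -11, -20) = 3
M (Player 2): min(11, -12, 16) = -12
N (Player 2): min(-17, 6, 14) = -17
O (Player 2): min(-8, 12, -19) = -19
L (Player 1): max(-12, -17, -19) = -12
H (Player 2): min(3, -12) = -12
R (Player 2): min(18, -2) = -2
Q (Player 1): max(-2, 9) = 9
P (Player 2): min(9, -11) = -11
Root (Player 1): max(-14, -12, -11, -12) = -11

-11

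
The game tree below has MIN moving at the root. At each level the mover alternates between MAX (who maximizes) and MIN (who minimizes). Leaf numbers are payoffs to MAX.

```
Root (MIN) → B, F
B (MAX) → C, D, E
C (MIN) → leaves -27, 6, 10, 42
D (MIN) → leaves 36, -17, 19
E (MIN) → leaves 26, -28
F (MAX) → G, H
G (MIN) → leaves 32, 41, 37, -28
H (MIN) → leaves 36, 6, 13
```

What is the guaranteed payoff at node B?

C: min(-27, 6, 10, 42) = -27
D: min(36, -17, 19) = -17
E: min(26, -28) = -28
B: max(-27, -17, -28) = -17

-17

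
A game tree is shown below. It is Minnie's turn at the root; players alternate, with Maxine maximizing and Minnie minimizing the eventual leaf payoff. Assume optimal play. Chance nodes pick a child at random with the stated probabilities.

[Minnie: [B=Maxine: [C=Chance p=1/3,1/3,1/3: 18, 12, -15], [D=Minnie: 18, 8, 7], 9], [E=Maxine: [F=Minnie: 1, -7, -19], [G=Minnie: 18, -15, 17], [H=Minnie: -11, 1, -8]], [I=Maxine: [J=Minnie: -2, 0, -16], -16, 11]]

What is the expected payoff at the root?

C (Chance): 1/3·18 + 1/3·12 + 1/3·-15 = 5
D (Minnie): min(18, 8, 7) = 7
B (Maxine): max(5, 7, 9) = 9
F (Minnie): min(1, -7, -19) = -19
G (Minnie): min(18, -15, 17) = -15
H (Minnie): min(-11, 1, -8) = -11
E (Maxine): max(-19, -15, -11) = -11
J (Minnie): min(-2, 0, -16) = -16
I (Maxine): max(-16, -16, 11) = 11
Root (Minnie): min(9, -11, 11) = -11

-11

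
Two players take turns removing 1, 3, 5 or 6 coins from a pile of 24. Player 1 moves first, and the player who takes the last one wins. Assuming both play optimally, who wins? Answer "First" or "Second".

W/L table (W = player to move can force a win):
i:   0  1  2  3  4  5  6  7  8  9 10 11 12 13 14 15 16 17 18 19 20 21 22 23 24
     L  W  L  W  L  W  W  W  W  W  W  L  W  L  W  L  W  W  W  W  W  W  L  W  L
Position 24 is L, so the second player wins.

Second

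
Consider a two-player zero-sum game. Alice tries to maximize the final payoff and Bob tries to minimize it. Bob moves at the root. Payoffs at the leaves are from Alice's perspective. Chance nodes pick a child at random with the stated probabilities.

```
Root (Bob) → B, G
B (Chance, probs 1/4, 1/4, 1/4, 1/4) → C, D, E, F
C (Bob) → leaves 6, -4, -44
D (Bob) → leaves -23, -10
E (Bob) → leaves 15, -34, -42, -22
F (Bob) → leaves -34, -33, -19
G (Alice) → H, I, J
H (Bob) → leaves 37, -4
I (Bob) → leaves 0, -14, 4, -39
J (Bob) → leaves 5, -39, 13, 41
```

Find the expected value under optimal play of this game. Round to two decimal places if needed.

-35.75

C (Bob): min(6, -4, -44) = -44
D (Bob): min(-23, -10) = -23
E (Bob): min(15, -34, -42, -22) = -42
F (Bob): min(-34, -33, -19) = -34
B (Chance): 1/4·-44 + 1/4·-23 + 1/4·-42 + 1/4·-34 = -35.75
H (Bob): min(37, -4) = -4
I (Bob): min(0, -14, 4, -39) = -39
J (Bob): min(5, -39, 13, 41) = -39
G (Alice): max(-4, -39, -39) = -4
Root (Bob): min(-35.75, -4) = -35.75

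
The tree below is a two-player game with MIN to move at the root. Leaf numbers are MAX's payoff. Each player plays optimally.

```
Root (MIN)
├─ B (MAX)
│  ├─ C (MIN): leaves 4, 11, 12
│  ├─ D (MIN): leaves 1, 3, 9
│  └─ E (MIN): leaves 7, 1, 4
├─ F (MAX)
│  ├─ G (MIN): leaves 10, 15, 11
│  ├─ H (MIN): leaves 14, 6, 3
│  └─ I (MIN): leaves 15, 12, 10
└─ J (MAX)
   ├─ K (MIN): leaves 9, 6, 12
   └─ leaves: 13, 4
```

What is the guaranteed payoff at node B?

C: min(4, 11, 12) = 4
D: min(1, 3, 9) = 1
E: min(7, 1, 4) = 1
B: max(4, 1, 1) = 4

4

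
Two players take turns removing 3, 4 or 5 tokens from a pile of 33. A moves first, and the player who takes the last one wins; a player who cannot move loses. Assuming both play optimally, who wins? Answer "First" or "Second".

Compute winning (W) and losing (L) positions by backward induction:
i:   0  1  2  3  4  5  6  7  8  9 10 11 12 13 14 15 16 17 18 19 20 21 22 23 24 25 26 27 28 29 30 31 32 33
     L  L  L  W  W  W  W  W  L  L  L  W  W  W  W  W  L  L  L  W  W  W  W  W  L  L  L  W  W  W  W  W  L  L
Position 33 is L, so the second player wins.

Second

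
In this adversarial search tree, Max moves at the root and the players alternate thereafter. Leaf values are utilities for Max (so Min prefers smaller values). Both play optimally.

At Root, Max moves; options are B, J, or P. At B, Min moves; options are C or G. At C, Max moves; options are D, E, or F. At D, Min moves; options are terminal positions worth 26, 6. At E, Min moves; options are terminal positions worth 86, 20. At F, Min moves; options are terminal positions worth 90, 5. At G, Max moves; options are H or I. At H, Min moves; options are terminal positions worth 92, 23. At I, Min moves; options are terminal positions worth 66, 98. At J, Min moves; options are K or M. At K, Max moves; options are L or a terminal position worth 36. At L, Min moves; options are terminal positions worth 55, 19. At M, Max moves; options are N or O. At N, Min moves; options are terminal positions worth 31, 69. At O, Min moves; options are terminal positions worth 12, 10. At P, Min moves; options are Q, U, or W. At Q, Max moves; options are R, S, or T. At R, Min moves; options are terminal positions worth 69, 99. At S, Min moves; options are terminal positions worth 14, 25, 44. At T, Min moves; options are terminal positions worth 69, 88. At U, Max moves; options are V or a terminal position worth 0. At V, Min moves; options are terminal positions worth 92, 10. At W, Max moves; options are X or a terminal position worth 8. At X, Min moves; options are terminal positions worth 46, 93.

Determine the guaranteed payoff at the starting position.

D (Min): min(26, 6) = 6
E (Min): min(86, 20) = 20
F (Min): min(90, 5) = 5
C (Max): max(6, 20, 5) = 20
H (Min): min(92, 23) = 23
I (Min): min(66, 98) = 66
G (Max): max(23, 66) = 66
B (Min): min(20, 66) = 20
L (Min): min(55, 19) = 19
K (Max): max(19, 36) = 36
N (Min): min(31, 69) = 31
O (Min): min(12, 10) = 10
M (Max): max(31, 10) = 31
J (Min): min(36, 31) = 31
R (Min): min(69, 99) = 69
S (Min): min(14, 25, 44) = 14
T (Min): min(69, 88) = 69
Q (Max): max(69, 14, 69) = 69
V (Min): min(92, 10) = 10
U (Max): max(10, 0) = 10
X (Min): min(46, 93) = 46
W (Max): max(46, 8) = 46
P (Min): min(69, 10, 46) = 10
Root (Max): max(20, 31, 10) = 31

31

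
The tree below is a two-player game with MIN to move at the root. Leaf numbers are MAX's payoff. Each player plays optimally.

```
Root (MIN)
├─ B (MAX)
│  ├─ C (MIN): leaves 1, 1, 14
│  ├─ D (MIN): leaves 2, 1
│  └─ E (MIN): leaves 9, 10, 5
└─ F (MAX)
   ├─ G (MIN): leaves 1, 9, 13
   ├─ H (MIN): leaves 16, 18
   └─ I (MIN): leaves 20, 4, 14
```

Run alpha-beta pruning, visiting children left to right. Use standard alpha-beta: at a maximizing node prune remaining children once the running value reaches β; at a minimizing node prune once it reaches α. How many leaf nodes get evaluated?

13

C [α=-∞,β=+∞]: v=1
D [α=1,β=+∞]: v=1
E [α=1,β=+∞]: v=5
B [α=-∞,β=+∞]: v=5
G [α=-∞,β=5]: v=1
H [α=1,β=5]: v=16
F [α=-∞,β=5]: v=16 after child 2 ≥ β → β-cutoff, skip 1
Root [α=-∞,β=+∞]: v=5
Leaves evaluated: 13 of 16.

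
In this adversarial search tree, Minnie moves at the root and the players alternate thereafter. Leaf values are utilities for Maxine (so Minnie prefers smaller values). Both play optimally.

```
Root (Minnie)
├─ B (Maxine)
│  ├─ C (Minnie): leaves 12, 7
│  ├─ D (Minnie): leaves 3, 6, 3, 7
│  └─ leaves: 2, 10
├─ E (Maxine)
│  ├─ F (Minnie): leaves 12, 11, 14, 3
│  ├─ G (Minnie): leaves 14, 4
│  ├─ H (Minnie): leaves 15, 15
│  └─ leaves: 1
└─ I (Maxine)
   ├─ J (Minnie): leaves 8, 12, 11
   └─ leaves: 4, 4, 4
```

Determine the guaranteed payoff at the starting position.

8

C (Minnie): min(12, 7) = 7
D (Minnie): min(3, 6, 3, 7) = 3
B (Maxine): max(7, 3, 2, 10) = 10
F (Minnie): min(12, 11, 14, 3) = 3
G (Minnie): min(14, 4) = 4
H (Minnie): min(15, 15) = 15
E (Maxine): max(3, 4, 15, 1) = 15
J (Minnie): min(8, 12, 11) = 8
I (Maxine): max(8, 4, 4, 4) = 8
Root (Minnie): min(10, 15, 8) = 8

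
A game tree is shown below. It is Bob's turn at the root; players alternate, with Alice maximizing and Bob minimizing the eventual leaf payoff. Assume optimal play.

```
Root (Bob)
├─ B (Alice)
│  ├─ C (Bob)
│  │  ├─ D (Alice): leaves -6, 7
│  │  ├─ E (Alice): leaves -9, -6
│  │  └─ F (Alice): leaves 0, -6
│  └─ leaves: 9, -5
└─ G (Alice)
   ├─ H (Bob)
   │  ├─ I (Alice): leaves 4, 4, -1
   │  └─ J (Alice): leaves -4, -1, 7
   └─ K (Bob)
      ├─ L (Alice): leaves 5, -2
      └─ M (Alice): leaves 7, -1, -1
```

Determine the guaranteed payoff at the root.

D (Alice): max(-6, 7) = 7
E (Alice): max(-9, -6) = -6
F (Alice): max(0, -6) = 0
C (Bob): min(7, -6, 0) = -6
B (Alice): max(-6, 9, -5) = 9
I (Alice): max(4, 4, -1) = 4
J (Alice): max(-4, -1, 7) = 7
H (Bob): min(4, 7) = 4
L (Alice): max(5, -2) = 5
M (Alice): max(7, -1, -1) = 7
K (Bob): min(5, 7) = 5
G (Alice): max(4, 5) = 5
Root (Bob): min(9, 5) = 5

5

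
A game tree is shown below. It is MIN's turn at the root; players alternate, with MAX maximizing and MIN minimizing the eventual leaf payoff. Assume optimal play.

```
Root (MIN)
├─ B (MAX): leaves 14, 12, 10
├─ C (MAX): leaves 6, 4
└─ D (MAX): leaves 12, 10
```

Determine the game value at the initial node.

B (MAX): max(14, 12, 10) = 14
C (MAX): max(6, 4) = 6
D (MAX): max(12, 10) = 12
Root (MIN): min(14, 6, 12) = 6

6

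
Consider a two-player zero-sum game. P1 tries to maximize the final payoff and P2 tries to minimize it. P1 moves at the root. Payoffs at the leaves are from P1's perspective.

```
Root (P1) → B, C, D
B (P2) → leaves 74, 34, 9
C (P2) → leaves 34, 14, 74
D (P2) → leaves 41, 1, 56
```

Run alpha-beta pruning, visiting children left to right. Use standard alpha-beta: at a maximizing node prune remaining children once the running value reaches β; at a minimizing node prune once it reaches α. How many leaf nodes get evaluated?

B [α=-∞,β=+∞]: v=9
C [α=9,β=+∞]: v=14
D [α=14,β=+∞]: v=1 after child 2 ≤ α → α-cutoff, skip 1
Root [α=-∞,β=+∞]: v=14
Leaves evaluated: 8 of 9.

8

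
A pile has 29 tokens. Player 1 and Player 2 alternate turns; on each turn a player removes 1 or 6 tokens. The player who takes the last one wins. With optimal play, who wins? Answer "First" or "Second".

First

Positions where the player to move wins (W) vs loses (L):
i:   0  1  2  3  4  5  6  7  8  9 10 11 12 13 14 15 16 17 18 19 20 21 22 23 24 25 26 27 28 29
     L  W  L  W  L  W  W  L  W  L  W  L  W  W  L  W  L  W  L  W  W  L  W  L  W  L  W  W  L  W
Position 29 is W, so the first player wins.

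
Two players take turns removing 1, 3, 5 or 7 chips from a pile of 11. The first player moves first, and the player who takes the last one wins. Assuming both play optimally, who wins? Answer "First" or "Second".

First

W/L table (W = player to move can force a win):
i:   0  1  2  3  4  5  6  7  8  9 10 11
     L  W  L  W  L  W  L  W  L  W  L  W
Position 11 is W, so the first player wins.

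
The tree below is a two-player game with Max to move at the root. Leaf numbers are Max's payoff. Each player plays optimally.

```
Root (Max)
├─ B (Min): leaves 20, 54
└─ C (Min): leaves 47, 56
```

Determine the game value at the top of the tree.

47

B (Min): min(20, 54) = 20
C (Min): min(47, 56) = 47
Root (Max): max(20, 47) = 47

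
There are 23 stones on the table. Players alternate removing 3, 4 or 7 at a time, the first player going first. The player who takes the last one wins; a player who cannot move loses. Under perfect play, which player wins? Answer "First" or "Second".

i:   0  1  2  3  4  5  6  7  8  9 10 11 12 13 14 15 16 17 18 19 20 21 22 23
     L  L  L  W  W  W  W  W  W  W  L  L  L  W  W  W  W  W  W  W  L  L  L  W
Position 23 is W, so the first player wins.

First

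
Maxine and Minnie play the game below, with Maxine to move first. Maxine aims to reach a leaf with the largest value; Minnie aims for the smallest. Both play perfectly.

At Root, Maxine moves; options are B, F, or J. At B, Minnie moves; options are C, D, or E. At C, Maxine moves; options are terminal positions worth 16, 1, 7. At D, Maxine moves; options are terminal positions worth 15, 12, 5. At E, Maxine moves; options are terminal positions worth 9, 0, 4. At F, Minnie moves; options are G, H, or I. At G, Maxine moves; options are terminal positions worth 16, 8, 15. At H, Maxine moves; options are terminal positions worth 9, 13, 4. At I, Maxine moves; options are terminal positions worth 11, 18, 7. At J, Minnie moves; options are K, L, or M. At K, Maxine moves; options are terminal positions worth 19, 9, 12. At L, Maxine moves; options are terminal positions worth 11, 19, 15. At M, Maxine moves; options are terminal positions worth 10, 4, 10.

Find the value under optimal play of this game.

13

C (Maxine): max(16, 1, 7) = 16
D (Maxine): max(15, 12, 5) = 15
E (Maxine): max(9, 0, 4) = 9
B (Minnie): min(16, 15, 9) = 9
G (Maxine): max(16, 8, 15) = 16
H (Maxine): max(9, 13, 4) = 13
I (Maxine): max(11, 18, 7) = 18
F (Minnie): min(16, 13, 18) = 13
K (Maxine): max(19, 9, 12) = 19
L (Maxine): max(11, 19, 15) = 19
M (Maxine): max(10, 4, 10) = 10
J (Minnie): min(19, 19, 10) = 10
Root (Maxine): max(9, 13, 10) = 13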